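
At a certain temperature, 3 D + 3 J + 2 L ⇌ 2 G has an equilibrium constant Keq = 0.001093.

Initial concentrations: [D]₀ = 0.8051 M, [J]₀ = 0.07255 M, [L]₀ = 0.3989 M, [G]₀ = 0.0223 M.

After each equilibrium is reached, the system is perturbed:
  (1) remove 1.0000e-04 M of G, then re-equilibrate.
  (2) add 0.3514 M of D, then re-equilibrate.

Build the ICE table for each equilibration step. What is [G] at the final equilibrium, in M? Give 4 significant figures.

[G]_eq = 6.1253e-04 M

Q₀ = 15.68 vs Keq = 0.001093 ⇒ Q>K, reverse
Step 1:
                    D           J           L           G
  Initial      0.8051     0.07255      0.3989      0.0223
  Change       0.0329      0.0329     0.02193    -0.02193
  Equil         0.838      0.1055      0.4208  3.6549e-04
  solve Keq expr → x = -0.01097; check Q = 0.001093
Then remove 1.0000e-04 M of G.
Step 2:
                    D           J           L           G
  Initial       0.838      0.1055      0.4208  2.6549e-04
  Change  -1.4857e-04 -1.4857e-04 -9.9045e-05  9.9045e-05
  Equil        0.8379      0.1053      0.4207  3.6453e-04
  solve Keq expr → x = 4.9523e-05; check Q = 0.001093
Then add 0.3514 M of D.
Step 3:
                    D           J           L           G
  Initial       1.189      0.1053      0.4207  3.6453e-04
  Change  -3.7200e-04 -3.7200e-04 -2.4800e-04  2.4800e-04
  Equil         1.189      0.1049      0.4205  6.1253e-04
  solve Keq expr → x = 1.2400e-04; check Q = 0.001093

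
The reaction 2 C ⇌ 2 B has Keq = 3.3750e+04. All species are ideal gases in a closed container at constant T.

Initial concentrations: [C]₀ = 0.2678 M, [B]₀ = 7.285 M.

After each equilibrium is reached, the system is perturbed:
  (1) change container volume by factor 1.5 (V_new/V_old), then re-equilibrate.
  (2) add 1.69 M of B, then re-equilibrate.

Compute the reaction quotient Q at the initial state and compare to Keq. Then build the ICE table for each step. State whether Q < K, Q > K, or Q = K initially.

Q₀ = 740 vs Keq = 3.3750e+04 ⇒ Q<K, forward
Step 1:
                    C           B
  I            0.2678       7.285
  C           -0.2269      0.2269
  E           0.04089       7.512
  solve Keq expr → x = 0.1135; check Q = 3.3750e+04
Then change container volume by factor 1.5 (V_new/V_old).
Step 2:
                    C           B
  I           0.02726       5.008
  C                 0           0
  E           0.02726       5.008
  solve Keq expr → x = 0; check Q = 3.3750e+04
Then add 1.69 M of B.
Step 3:
                    C           B
  I           0.02726       6.698
  C          0.009149   -0.009149
  E           0.03641       6.689
  solve Keq expr → x = -0.004575; check Q = 3.3750e+04

Q₀ = 740; Q < K (proceeds forward)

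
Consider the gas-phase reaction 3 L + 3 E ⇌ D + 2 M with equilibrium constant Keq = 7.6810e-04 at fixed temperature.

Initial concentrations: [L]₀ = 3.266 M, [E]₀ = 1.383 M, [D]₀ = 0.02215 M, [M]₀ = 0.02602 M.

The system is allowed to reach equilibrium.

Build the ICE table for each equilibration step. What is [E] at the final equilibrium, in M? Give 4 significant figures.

[E]_eq = 0.9592 M

Q₀ = 1.6273e-07 vs Keq = 7.6810e-04 ⇒ Q<K, forward
Step 1:
                   L          E          D          M
  I            3.266      1.383    0.02215    0.02602
  C          -0.4238    -0.4238     0.1413     0.2826
  E            2.842     0.9592     0.1634     0.3086
  solve Keq expr → x = 0.1413; check Q = 7.6810e-04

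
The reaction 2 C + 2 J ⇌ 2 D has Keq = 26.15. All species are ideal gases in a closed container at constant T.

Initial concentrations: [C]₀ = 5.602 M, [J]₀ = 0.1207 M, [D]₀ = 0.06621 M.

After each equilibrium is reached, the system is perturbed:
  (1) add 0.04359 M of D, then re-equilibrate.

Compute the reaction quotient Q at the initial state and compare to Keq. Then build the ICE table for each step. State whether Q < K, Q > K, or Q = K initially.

Q₀ = 0.009588; Q < K (proceeds forward)

Q₀ = 0.009588 vs Keq = 26.15 ⇒ Q<K, forward
Step 1:
                   C          J          D
  init         5.602     0.1207    0.06621
  Δ          -0.1143    -0.1143     0.1143
  eq           5.488   0.006431     0.1805
  solve Keq expr → x = 0.05713; check Q = 26.15
Then add 0.04359 M of D.
Step 2:
                   C          J          D
  init         5.488   0.006431     0.2241
  Δ         0.001498   0.001498  -0.001498
  eq           5.489   0.007929     0.2226
  solve Keq expr → x = -7.4889e-04; check Q = 26.15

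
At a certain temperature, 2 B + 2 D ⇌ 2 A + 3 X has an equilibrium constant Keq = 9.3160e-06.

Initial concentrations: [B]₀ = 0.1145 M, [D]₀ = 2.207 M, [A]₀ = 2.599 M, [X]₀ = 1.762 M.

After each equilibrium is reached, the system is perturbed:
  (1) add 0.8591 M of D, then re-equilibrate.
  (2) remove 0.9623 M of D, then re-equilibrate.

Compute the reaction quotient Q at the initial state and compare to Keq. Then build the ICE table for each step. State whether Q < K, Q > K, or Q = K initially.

Q₀ = 578.6 vs Keq = 9.3160e-06 ⇒ Q>K, reverse
Step 1:
                    B           D           A           X
  I            0.1145       2.207       2.599       1.762
  C             1.146       1.146      -1.146      -1.719
  E             1.261       3.353       1.453     0.04288
  solve Keq expr → x = -0.573; check Q = 9.3160e-06
Then add 0.8591 M of D.
Step 2:
                    B           D           A           X
  I             1.261       4.212       1.453     0.04288
  C         -0.004523   -0.004523    0.004523    0.006784
  E             1.256       4.208       1.457     0.04966
  solve Keq expr → x = 0.002261; check Q = 9.3160e-06
Then remove 0.9623 M of D.
Step 3:
                    B           D           A           X
  I             1.256       3.245       1.457     0.04966
  C          0.005094    0.005094   -0.005094    -0.00764
  E             1.261        3.25       1.452     0.04202
  solve Keq expr → x = -0.002547; check Q = 9.3160e-06

Q₀ = 578.6; Q > K (proceeds reverse)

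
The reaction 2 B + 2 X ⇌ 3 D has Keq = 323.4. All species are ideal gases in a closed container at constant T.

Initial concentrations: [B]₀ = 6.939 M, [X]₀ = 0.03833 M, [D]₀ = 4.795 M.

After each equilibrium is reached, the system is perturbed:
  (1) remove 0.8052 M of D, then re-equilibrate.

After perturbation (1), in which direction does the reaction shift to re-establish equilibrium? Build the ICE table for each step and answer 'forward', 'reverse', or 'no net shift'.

Direction: forward

Q₀ = 1558 vs Keq = 323.4 ⇒ Q>K, reverse
Step 1:
                  B         X         D
  Initial     6.939   0.03833     4.795
  Change    0.04358   0.04358  -0.06537
  Equil       6.983   0.08191      4.73
  solve Keq expr → x = -0.02179; check Q = 323.4
Then remove 0.8052 M of D.
Step 2:
                  B         X         D
  Initial     6.983   0.08191     3.924
  Change   -0.01915  -0.01915   0.02872
  Equil       6.963   0.06277     3.953
  solve Keq expr → x = 0.009574; check Q = 323.4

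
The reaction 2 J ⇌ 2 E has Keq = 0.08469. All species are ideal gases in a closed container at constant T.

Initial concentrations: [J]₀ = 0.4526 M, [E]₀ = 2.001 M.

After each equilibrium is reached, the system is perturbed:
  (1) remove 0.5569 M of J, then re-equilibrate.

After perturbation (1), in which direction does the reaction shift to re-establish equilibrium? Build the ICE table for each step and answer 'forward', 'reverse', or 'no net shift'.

Direction: reverse

Q₀ = 19.55 vs Keq = 0.08469 ⇒ Q>K, reverse
Step 1:
                  J         E
  Initial    0.4526     2.001
  Change      1.448    -1.448
  Equil       1.901    0.5531
  solve Keq expr → x = -0.724; check Q = 0.08469
Then remove 0.5569 M of J.
Step 2:
                  J         E
  Initial     1.344    0.5531
  Change     0.1255   -0.1255
  Equil       1.469    0.4275
  solve Keq expr → x = -0.06277; check Q = 0.08469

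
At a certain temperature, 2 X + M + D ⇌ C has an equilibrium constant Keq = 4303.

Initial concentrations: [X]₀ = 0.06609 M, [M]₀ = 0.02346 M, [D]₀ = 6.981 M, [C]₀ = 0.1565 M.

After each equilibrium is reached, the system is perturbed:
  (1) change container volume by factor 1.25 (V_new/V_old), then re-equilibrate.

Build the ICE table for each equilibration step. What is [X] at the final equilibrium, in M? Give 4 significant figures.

[X]_eq = 0.02897 M

Q₀ = 218.8 vs Keq = 4303 ⇒ Q<K, forward
Step 1:
                  X         M         D         C
  I         0.06609   0.02346     6.981    0.1565
  C        -0.03495  -0.01747  -0.01747   0.01747
  E         0.03114  0.005986     6.964     0.174
  solve Keq expr → x = 0.01747; check Q = 4303
Then change container volume by factor 1.25 (V_new/V_old).
Step 2:
                  X         M         D         C
  I         0.02491  0.004789     5.571    0.1392
  C        0.004054  0.002027  0.002027 -0.002027
  E         0.02897  0.006816     5.573    0.1372
  solve Keq expr → x = -0.002027; check Q = 4303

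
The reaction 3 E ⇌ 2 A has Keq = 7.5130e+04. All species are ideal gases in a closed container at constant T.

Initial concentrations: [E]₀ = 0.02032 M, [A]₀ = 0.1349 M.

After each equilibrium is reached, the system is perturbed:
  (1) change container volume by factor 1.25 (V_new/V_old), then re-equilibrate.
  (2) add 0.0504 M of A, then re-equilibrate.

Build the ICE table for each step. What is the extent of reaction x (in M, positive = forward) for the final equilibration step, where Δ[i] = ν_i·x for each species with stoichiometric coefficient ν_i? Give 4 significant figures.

x = -5.0249e-04 M

Q₀ = 2169 vs Keq = 7.5130e+04 ⇒ Q<K, forward
Step 1:
                    E           A
  init        0.02032      0.1349
  Δ          -0.01381    0.009204
  eq         0.006514      0.1441
  solve Keq expr → x = 0.004602; check Q = 7.5130e+04
Then change container volume by factor 1.25 (V_new/V_old).
Step 2:
                    E           A
  init       0.005211      0.1153
  Δ        3.9387e-04 -2.6258e-04
  eq         0.005605       0.115
  solve Keq expr → x = -1.3129e-04; check Q = 7.5130e+04
Then add 0.0504 M of A.
Step 3:
                    E           A
  init       0.005605      0.1654
  Δ          0.001507   -0.001005
  eq         0.007113      0.1644
  solve Keq expr → x = -5.0249e-04; check Q = 7.5130e+04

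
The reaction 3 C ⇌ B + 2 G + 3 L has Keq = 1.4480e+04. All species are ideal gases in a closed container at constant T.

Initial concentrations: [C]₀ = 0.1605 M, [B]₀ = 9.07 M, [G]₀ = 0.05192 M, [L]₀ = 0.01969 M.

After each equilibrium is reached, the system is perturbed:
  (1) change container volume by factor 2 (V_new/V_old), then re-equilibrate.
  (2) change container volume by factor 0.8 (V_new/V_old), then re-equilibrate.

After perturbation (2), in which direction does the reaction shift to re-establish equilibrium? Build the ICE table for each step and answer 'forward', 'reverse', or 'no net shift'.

Direction: reverse

Q₀ = 4.5143e-05 vs Keq = 1.4480e+04 ⇒ Q<K, forward
Step 1:
                    C           B           G           L
  init         0.1605        9.07     0.05192     0.01969
  Δ           -0.1561     0.05204      0.1041      0.1561
  eq         0.004368       9.122       0.156      0.1758
  solve Keq expr → x = 0.05204; check Q = 1.4480e+04
Then change container volume by factor 2 (V_new/V_old).
Step 2:
                    C           B           G           L
  init       0.002184       4.561       0.078     0.08791
  Δ         -0.001072  3.5730e-04  7.1460e-04    0.001072
  eq         0.001112       4.561     0.07872     0.08898
  solve Keq expr → x = 3.5730e-04; check Q = 1.4480e+04
Then change container volume by factor 0.8 (V_new/V_old).
Step 3:
                    C           B           G           L
  init        0.00139       5.702      0.0984      0.1112
  Δ        3.3955e-04 -1.1318e-04 -2.2637e-04 -3.3955e-04
  eq          0.00173       5.702     0.09817      0.1109
  solve Keq expr → x = -1.1318e-04; check Q = 1.4480e+04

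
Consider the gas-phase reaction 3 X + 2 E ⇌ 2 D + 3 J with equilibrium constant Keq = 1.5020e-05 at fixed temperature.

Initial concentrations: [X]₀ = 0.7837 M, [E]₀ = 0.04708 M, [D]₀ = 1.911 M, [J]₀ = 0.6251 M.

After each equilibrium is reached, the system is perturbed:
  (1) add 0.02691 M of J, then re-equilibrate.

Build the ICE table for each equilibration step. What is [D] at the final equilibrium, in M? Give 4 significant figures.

[D]_eq = 1.487 M

Q₀ = 836.1 vs Keq = 1.5020e-05 ⇒ Q>K, reverse
Step 1:
                  X         E         D         J
  I          0.7837   0.04708     1.911    0.6251
  C          0.6096    0.4064   -0.4064   -0.6096
  E           1.393    0.4535     1.505   0.01545
  solve Keq expr → x = -0.2032; check Q = 1.5020e-05
Then add 0.02691 M of J.
Step 2:
                  X         E         D         J
  I           1.393    0.4535     1.505   0.04236
  C         0.02609    0.0174   -0.0174  -0.02609
  E           1.419    0.4709     1.487   0.01627
  solve Keq expr → x = -0.008698; check Q = 1.5020e-05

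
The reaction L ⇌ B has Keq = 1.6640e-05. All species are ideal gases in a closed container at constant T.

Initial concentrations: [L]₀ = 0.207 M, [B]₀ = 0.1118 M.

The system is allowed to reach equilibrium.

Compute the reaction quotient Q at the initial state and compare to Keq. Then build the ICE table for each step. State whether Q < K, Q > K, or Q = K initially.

Q₀ = 0.5401; Q > K (proceeds reverse)

Q₀ = 0.5401 vs Keq = 1.6640e-05 ⇒ Q>K, reverse
Step 1:
                  L         B
  Initial     0.207    0.1118
  Change     0.1118   -0.1118
  Equil      0.3188 5.3047e-06
  solve Keq expr → x = -0.1118; check Q = 1.6640e-05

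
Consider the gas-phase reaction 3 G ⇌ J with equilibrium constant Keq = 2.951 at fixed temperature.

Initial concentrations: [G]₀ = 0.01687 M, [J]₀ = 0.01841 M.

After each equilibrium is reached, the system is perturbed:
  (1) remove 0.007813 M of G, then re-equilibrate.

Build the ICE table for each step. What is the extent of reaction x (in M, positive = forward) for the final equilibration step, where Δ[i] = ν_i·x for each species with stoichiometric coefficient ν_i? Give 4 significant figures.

Q₀ = 3834 vs Keq = 2.951 ⇒ Q>K, reverse
Step 1:
                   G          J
  init       0.01687    0.01841
  Δ           0.0523   -0.01743
  eq         0.06917 9.7662e-04
  solve Keq expr → x = -0.01743; check Q = 2.951
Then remove 0.007813 M of G.
Step 2:
                   G          J
  init       0.06136 9.7662e-04
  Δ       8.0350e-04 -2.6783e-04
  eq         0.06216 7.0879e-04
  solve Keq expr → x = -2.6783e-04; check Q = 2.951

x = -2.6783e-04 M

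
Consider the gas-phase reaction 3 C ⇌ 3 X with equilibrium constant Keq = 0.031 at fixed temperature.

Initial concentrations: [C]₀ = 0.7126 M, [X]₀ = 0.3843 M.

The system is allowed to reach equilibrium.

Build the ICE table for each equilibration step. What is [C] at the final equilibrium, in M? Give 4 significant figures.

[C]_eq = 0.8347 M

Q₀ = 0.1568 vs Keq = 0.031 ⇒ Q>K, reverse
Step 1:
                  C         X
  I          0.7126    0.3843
  C          0.1221   -0.1221
  E          0.8347    0.2622
  solve Keq expr → x = -0.0407; check Q = 0.031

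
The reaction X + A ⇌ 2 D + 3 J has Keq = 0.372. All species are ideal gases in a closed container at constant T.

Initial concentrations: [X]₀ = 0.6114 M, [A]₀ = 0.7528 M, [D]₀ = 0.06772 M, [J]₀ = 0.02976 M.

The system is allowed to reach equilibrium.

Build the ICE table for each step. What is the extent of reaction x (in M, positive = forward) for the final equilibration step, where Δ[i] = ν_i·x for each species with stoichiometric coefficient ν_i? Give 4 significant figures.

Q₀ = 2.6262e-07 vs Keq = 0.372 ⇒ Q<K, forward
Step 1:
                  X         A         D         J
  Initial    0.6114    0.7528   0.06772   0.02976
  Change    -0.2166   -0.2166    0.4332    0.6498
  Equil      0.3948    0.5362    0.5009    0.6796
  solve Keq expr → x = 0.2166; check Q = 0.372

x = 0.2166 M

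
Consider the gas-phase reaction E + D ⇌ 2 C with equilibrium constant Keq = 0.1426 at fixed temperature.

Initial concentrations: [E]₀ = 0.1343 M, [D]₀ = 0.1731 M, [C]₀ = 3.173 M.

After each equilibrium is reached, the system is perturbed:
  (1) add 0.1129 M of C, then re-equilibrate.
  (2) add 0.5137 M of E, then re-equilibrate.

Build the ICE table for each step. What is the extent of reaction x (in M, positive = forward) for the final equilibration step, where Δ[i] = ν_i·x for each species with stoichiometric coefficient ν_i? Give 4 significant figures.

Q₀ = 433.1 vs Keq = 0.1426 ⇒ Q>K, reverse
Step 1:
                    E           D           C
  Initial      0.1343      0.1731       3.173
  Change         1.31        1.31       -2.62
  Equil         1.444       1.483      0.5527
  solve Keq expr → x = -1.31; check Q = 0.1426
Then add 0.1129 M of C.
Step 2:
                    E           D           C
  Initial       1.444       1.483      0.6656
  Change      0.04748     0.04748    -0.09497
  Equil         1.492       1.531      0.5707
  solve Keq expr → x = -0.04748; check Q = 0.1426
Then add 0.5137 M of E.
Step 3:
                    E           D           C
  Initial       2.006       1.531      0.5707
  Change     -0.03821    -0.03821     0.07643
  Equil         1.967       1.493      0.6471
  solve Keq expr → x = 0.03821; check Q = 0.1426

x = 0.03821 M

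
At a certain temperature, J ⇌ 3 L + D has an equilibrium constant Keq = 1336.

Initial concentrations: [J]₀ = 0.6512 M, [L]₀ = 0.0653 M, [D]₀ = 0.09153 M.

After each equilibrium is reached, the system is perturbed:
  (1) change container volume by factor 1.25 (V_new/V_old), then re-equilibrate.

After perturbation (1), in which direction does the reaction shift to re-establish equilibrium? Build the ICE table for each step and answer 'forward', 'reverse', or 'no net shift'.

Direction: forward

Q₀ = 3.9137e-05 vs Keq = 1336 ⇒ Q<K, forward
Step 1:
                    J           L           D
  init         0.6512      0.0653     0.09153
  Δ           -0.6467        1.94      0.6467
  eq         0.004458       2.006      0.7383
  solve Keq expr → x = 0.6467; check Q = 1336
Then change container volume by factor 1.25 (V_new/V_old).
Step 2:
                    J           L           D
  init       0.003566       1.604      0.5906
  Δ         -0.001717    0.005152    0.001717
  eq         0.001849        1.61      0.5923
  solve Keq expr → x = 0.001717; check Q = 1336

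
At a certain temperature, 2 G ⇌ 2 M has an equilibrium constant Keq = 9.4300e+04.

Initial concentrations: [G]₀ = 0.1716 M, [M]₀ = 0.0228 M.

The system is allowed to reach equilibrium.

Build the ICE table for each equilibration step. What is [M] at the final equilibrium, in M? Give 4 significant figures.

Q₀ = 0.01765 vs Keq = 9.4300e+04 ⇒ Q<K, forward
Step 1:
                   G          M
  I           0.1716     0.0228
  C           -0.171      0.171
  E       6.3100e-04     0.1938
  solve Keq expr → x = 0.08548; check Q = 9.4300e+04

[M]_eq = 0.1938 M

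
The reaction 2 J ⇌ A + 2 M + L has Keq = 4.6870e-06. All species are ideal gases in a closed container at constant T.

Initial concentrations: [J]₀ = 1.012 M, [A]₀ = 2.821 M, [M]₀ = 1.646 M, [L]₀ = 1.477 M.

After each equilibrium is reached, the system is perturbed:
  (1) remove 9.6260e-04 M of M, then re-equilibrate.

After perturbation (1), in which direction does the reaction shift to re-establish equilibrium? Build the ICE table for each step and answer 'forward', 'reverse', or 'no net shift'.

Direction: forward

Q₀ = 11.02 vs Keq = 4.6870e-06 ⇒ Q>K, reverse
Step 1:
                  J         A         M         L
  I           1.012     2.821     1.646     1.477
  C           1.641   -0.8205    -1.641   -0.8205
  E           2.653     2.001  0.005012    0.6565
  solve Keq expr → x = -0.8205; check Q = 4.6870e-06
Then remove 9.6260e-04 M of M.
Step 2:
                  J         A         M         L
  I           2.653     2.001  0.004049    0.6565
  C       -9.5836e-04 4.7918e-04 9.5836e-04 4.7918e-04
  E           2.652     2.001  0.005008     0.657
  solve Keq expr → x = 4.7918e-04; check Q = 4.6870e-06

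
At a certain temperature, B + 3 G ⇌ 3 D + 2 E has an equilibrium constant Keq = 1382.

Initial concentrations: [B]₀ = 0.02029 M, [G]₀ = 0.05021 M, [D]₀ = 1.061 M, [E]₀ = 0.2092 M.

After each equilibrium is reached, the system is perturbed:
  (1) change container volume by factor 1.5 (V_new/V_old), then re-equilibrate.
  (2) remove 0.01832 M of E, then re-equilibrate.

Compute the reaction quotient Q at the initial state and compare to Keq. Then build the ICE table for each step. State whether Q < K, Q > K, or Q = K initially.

Q₀ = 2.0352e+04; Q > K (proceeds reverse)

Q₀ = 2.0352e+04 vs Keq = 1382 ⇒ Q>K, reverse
Step 1:
                  B         G         D         E
  Initial   0.02029   0.05021     1.061    0.2092
  Change    0.01358   0.04073  -0.04073  -0.02715
  Equil     0.03387   0.09094      1.02     0.182
  solve Keq expr → x = -0.01358; check Q = 1382
Then change container volume by factor 1.5 (V_new/V_old).
Step 2:
                  B         G         D         E
  Initial   0.02258   0.06063    0.6802    0.1214
  Change  -0.001645 -0.004934  0.004934  0.003289
  Equil     0.02093   0.05569    0.6851    0.1247
  solve Keq expr → x = 0.001645; check Q = 1382
Then remove 0.01832 M of E.
Step 3:
                  B         G         D         E
  Initial   0.02093   0.05569    0.6851    0.1063
  Change  -0.001193 -0.003578  0.003578  0.002386
  Equil     0.01974   0.05211    0.6887    0.1087
  solve Keq expr → x = 0.001193; check Q = 1382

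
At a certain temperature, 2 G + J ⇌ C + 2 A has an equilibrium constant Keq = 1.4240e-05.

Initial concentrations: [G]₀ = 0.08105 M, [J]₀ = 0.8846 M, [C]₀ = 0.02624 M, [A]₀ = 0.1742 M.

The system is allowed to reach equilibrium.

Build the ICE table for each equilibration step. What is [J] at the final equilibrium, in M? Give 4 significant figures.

[J]_eq = 0.9108 M

Q₀ = 0.137 vs Keq = 1.4240e-05 ⇒ Q>K, reverse
Step 1:
                   G          J          C          A
  init       0.08105     0.8846    0.02624     0.1742
  Δ          0.05245    0.02622   -0.02622   -0.05245
  eq          0.1335     0.9108 1.5594e-05     0.1218
  solve Keq expr → x = -0.02622; check Q = 1.4240e-05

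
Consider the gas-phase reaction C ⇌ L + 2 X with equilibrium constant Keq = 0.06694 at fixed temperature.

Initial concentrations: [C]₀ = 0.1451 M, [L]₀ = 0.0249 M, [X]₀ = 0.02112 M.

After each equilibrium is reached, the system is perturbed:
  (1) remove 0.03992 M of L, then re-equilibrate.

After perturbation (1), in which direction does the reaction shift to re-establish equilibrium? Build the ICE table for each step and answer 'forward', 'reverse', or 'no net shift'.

Direction: forward

Q₀ = 7.6546e-05 vs Keq = 0.06694 ⇒ Q<K, forward
Step 1:
                  C         L         X
  init       0.1451    0.0249   0.02112
  Δ        -0.08505   0.08505    0.1701
  eq        0.06005    0.1099    0.1912
  solve Keq expr → x = 0.08505; check Q = 0.06694
Then remove 0.03992 M of L.
Step 2:
                  C         L         X
  init      0.06005   0.07003    0.1912
  Δ       -0.008765  0.008765   0.01753
  eq        0.05129   0.07879    0.2087
  solve Keq expr → x = 0.008765; check Q = 0.06694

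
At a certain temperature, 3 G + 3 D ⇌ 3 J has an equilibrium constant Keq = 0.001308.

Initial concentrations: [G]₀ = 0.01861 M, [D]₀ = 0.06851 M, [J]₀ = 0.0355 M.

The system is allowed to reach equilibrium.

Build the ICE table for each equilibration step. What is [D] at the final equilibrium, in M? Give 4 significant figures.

[D]_eq = 0.1034 M

Q₀ = 2.1587e+04 vs Keq = 0.001308 ⇒ Q>K, reverse
Step 1:
                   G          D          J
  I          0.01861    0.06851     0.0355
  C          0.03489    0.03489   -0.03489
  E           0.0535     0.1034 6.0507e-04
  solve Keq expr → x = -0.01163; check Q = 0.001308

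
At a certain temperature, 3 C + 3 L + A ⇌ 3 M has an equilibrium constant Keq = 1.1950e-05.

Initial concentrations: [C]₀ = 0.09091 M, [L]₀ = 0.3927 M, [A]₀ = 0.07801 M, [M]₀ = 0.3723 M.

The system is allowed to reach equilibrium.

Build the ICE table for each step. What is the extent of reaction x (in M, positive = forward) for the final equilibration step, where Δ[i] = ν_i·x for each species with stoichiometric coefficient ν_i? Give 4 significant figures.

x = -0.1225 M

Q₀ = 1.4538e+04 vs Keq = 1.1950e-05 ⇒ Q>K, reverse
Step 1:
                   C          L          A          M
  init       0.09091     0.3927    0.07801     0.3723
  Δ           0.3676     0.3676     0.1225    -0.3676
  eq          0.4585     0.7603     0.2006   0.004666
  solve Keq expr → x = -0.1225; check Q = 1.1950e-05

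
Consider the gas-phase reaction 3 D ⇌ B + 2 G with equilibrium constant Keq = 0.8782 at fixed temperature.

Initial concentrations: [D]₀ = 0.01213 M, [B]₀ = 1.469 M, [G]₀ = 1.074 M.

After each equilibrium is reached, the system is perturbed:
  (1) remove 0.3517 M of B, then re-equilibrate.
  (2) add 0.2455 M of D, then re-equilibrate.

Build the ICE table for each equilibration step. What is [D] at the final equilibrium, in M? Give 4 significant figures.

[D]_eq = 0.8093 M

Q₀ = 9.4940e+05 vs Keq = 0.8782 ⇒ Q>K, reverse
Step 1:
                  D         B         G
  I         0.01213     1.469     1.074
  C           0.755   -0.2517   -0.5033
  E          0.7671     1.217    0.5707
  solve Keq expr → x = -0.2517; check Q = 0.8782
Then remove 0.3517 M of B.
Step 2:
                  D         B         G
  I          0.7671    0.8656    0.5707
  C        -0.05091   0.01697   0.03394
  E          0.7162    0.8826    0.6046
  solve Keq expr → x = 0.01697; check Q = 0.8782
Then add 0.2455 M of D.
Step 3:
                  D         B         G
  I          0.9617    0.8826    0.6046
  C         -0.1524    0.0508    0.1016
  E          0.8093    0.9334    0.7062
  solve Keq expr → x = 0.0508; check Q = 0.8782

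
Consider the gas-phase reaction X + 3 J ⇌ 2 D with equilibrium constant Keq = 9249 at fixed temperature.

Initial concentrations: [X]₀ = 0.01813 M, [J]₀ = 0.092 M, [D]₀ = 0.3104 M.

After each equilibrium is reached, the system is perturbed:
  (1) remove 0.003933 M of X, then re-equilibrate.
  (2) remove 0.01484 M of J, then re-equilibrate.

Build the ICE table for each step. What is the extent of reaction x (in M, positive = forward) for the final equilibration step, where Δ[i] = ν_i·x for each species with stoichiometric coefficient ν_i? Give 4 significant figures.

Q₀ = 6825 vs Keq = 9249 ⇒ Q<K, forward
Step 1:
                   X          J          D
  init       0.01813      0.092     0.3104
  Δ        -0.001771  -0.005314   0.003542
  eq         0.01636    0.08669     0.3139
  solve Keq expr → x = 0.001771; check Q = 9249
Then remove 0.003933 M of X.
Step 2:
                   X          J          D
  init       0.01243    0.08669     0.3139
  Δ         0.001445   0.004336  -0.002891
  eq         0.01387    0.09102     0.3111
  solve Keq expr → x = -0.001445; check Q = 9249
Then remove 0.01484 M of J.
Step 3:
                   X          J          D
  init       0.01387    0.07618     0.3111
  Δ           0.0028   0.008399  -0.005599
  eq         0.01667    0.08458     0.3055
  solve Keq expr → x = -0.0028; check Q = 9249

x = -0.0028 M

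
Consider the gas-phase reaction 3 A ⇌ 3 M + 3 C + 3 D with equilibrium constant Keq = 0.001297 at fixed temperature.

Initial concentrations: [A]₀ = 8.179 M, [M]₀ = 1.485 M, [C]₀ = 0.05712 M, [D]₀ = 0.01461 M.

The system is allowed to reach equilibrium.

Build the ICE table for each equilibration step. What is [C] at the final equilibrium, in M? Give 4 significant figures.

[C]_eq = 0.6522 M

Q₀ = 3.4785e-12 vs Keq = 0.001297 ⇒ Q<K, forward
Step 1:
                    A           M           C           D
  Initial       8.179       1.485     0.05712     0.01461
  Change      -0.5951      0.5951      0.5951      0.5951
  Equil         7.584        2.08      0.6522      0.6097
  solve Keq expr → x = 0.1984; check Q = 0.001297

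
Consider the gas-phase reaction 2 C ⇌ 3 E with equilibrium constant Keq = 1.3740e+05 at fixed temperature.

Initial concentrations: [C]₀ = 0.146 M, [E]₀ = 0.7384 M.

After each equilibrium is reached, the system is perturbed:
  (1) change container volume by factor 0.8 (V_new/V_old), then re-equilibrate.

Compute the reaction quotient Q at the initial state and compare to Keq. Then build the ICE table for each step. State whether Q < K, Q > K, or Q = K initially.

Q₀ = 18.89; Q < K (proceeds forward)

Q₀ = 18.89 vs Keq = 1.3740e+05 ⇒ Q<K, forward
Step 1:
                   C          E
  I            0.146     0.7384
  C          -0.1435     0.2152
  E         0.002512     0.9536
  solve Keq expr → x = 0.07174; check Q = 1.3740e+05
Then change container volume by factor 0.8 (V_new/V_old).
Step 2:
                   C          E
  I          0.00314      1.192
  C       3.6824e-04 -5.5235e-04
  E         0.003509      1.191
  solve Keq expr → x = -1.8412e-04; check Q = 1.3740e+05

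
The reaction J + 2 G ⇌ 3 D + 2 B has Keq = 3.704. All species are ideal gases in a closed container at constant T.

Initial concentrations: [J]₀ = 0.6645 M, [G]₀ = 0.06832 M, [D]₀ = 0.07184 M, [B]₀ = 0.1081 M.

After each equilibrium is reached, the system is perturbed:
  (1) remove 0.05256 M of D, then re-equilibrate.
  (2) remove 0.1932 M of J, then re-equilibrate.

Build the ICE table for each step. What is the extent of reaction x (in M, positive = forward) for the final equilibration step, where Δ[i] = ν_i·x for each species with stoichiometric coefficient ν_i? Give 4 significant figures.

Q₀ = 0.001397 vs Keq = 3.704 ⇒ Q<K, forward
Step 1:
                   J          G          D          B
  I           0.6645    0.06832    0.07184     0.1081
  C         -0.03052   -0.06103    0.09155    0.06103
  E            0.634   0.007289     0.1634     0.1691
  solve Keq expr → x = 0.03052; check Q = 3.704
Then remove 0.05256 M of D.
Step 2:
                   J          G          D          B
  I            0.634   0.007289     0.1108     0.1691
  C        -0.001448  -0.002896   0.004345   0.002896
  E           0.6325   0.004393     0.1152      0.172
  solve Keq expr → x = 0.001448; check Q = 3.704
Then remove 0.1932 M of J.
Step 3:
                   J          G          D          B
  I           0.4393   0.004393     0.1152      0.172
  C       3.8654e-04 7.7309e-04   -0.00116 -7.7309e-04
  E           0.4397   0.005166      0.114     0.1713
  solve Keq expr → x = -3.8654e-04; check Q = 3.704

x = -3.8654e-04 M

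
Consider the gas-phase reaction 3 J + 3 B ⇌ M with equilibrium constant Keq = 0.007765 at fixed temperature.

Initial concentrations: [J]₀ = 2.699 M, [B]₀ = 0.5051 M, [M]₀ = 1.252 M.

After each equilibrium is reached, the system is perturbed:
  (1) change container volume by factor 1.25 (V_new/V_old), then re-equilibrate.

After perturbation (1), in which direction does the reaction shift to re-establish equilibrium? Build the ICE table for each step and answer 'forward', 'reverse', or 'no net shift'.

Q₀ = 0.4942 vs Keq = 0.007765 ⇒ Q>K, reverse
Step 1:
                    J           B           M
  init          2.699      0.5051       1.252
  Δ             0.884       0.884     -0.2947
  eq            3.583       1.389      0.9573
  solve Keq expr → x = -0.2947; check Q = 0.007765
Then change container volume by factor 1.25 (V_new/V_old).
Step 2:
                    J           B           M
  init          2.866       1.111      0.7659
  Δ            0.2889      0.2889     -0.0963
  eq            3.155         1.4      0.6696
  solve Keq expr → x = -0.0963; check Q = 0.007765

Direction: reverse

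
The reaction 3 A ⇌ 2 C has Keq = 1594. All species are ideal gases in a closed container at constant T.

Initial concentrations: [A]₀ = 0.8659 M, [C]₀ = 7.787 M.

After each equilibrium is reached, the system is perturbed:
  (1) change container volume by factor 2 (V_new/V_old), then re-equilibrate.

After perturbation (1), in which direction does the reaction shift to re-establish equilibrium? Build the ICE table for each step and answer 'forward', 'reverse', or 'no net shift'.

Q₀ = 93.4 vs Keq = 1594 ⇒ Q<K, forward
Step 1:
                   A          C
  init        0.8659      7.787
  Δ          -0.5197     0.3465
  eq          0.3462      8.133
  solve Keq expr → x = 0.1732; check Q = 1594
Then change container volume by factor 2 (V_new/V_old).
Step 2:
                   A          C
  init        0.1731      4.067
  Δ          0.04395    -0.0293
  eq          0.2171      4.037
  solve Keq expr → x = -0.01465; check Q = 1594

Direction: reverse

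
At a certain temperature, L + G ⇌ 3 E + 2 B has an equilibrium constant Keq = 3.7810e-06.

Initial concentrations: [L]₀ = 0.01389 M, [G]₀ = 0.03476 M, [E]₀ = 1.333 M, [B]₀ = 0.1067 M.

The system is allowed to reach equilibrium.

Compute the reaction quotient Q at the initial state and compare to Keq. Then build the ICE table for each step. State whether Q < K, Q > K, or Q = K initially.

Q₀ = 55.85 vs Keq = 3.7810e-06 ⇒ Q>K, reverse
Step 1:
                   L          G          E          B
  init       0.01389    0.03476      1.333     0.1067
  Δ          0.05329    0.05329    -0.1599    -0.1066
  eq         0.06718    0.08805      1.173 1.1770e-04
  solve Keq expr → x = -0.05329; check Q = 3.7810e-06

Q₀ = 55.85; Q > K (proceeds reverse)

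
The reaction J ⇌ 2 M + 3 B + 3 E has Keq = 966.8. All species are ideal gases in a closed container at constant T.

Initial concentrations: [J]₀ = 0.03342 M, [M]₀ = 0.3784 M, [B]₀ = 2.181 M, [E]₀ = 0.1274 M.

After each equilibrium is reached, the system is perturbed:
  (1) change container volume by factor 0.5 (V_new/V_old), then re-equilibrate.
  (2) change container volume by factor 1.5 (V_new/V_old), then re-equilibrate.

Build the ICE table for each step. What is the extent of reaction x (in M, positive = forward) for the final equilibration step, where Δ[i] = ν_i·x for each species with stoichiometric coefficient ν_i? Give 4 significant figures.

x = 0.003868 M

Q₀ = 0.09191 vs Keq = 966.8 ⇒ Q<K, forward
Step 1:
                   J          M          B          E
  I          0.03342     0.3784      2.181     0.1274
  C         -0.03339    0.06678     0.1002     0.1002
  E       2.8680e-05     0.4452      2.281     0.2276
  solve Keq expr → x = 0.03339; check Q = 966.8
Then change container volume by factor 0.5 (V_new/V_old).
Step 2:
                   J          M          B          E
  I       5.7360e-05     0.8904      4.562     0.4551
  C          0.00617   -0.01234   -0.01851   -0.01851
  E         0.006227      0.878      4.544     0.4366
  solve Keq expr → x = -0.00617; check Q = 966.8
Then change container volume by factor 1.5 (V_new/V_old).
Step 3:
                   J          M          B          E
  I         0.004152     0.5854      3.029     0.2911
  C        -0.003868   0.007736     0.0116     0.0116
  E       2.8372e-04     0.5931      3.041     0.3027
  solve Keq expr → x = 0.003868; check Q = 966.8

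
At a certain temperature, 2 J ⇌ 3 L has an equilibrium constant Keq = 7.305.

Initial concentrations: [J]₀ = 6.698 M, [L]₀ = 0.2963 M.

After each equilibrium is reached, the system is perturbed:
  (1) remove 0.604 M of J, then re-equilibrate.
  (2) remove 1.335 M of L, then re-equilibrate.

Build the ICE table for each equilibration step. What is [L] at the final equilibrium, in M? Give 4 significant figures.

Q₀ = 5.7984e-04 vs Keq = 7.305 ⇒ Q<K, forward
Step 1:
                    J           L
  I             6.698      0.2963
  C            -2.933         4.4
  E             3.765       4.696
  solve Keq expr → x = 1.467; check Q = 7.305
Then remove 0.604 M of J.
Step 2:
                    J           L
  I             3.161       4.696
  C            0.2179     -0.3268
  E             3.379       4.369
  solve Keq expr → x = -0.1089; check Q = 7.305
Then remove 1.335 M of L.
Step 3:
                    J           L
  I             3.379       3.034
  C           -0.5591      0.8387
  E              2.82       3.873
  solve Keq expr → x = 0.2796; check Q = 7.305

[L]_eq = 3.873 M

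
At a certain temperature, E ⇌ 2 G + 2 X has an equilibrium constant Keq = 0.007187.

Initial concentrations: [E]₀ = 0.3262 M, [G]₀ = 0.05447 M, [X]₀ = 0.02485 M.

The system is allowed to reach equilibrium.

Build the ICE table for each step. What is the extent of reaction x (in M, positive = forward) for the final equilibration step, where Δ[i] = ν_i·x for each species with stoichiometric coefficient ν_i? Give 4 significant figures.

x = 0.0827 M

Q₀ = 5.6167e-06 vs Keq = 0.007187 ⇒ Q<K, forward
Step 1:
                  E         G         X
  Initial    0.3262   0.05447   0.02485
  Change    -0.0827    0.1654    0.1654
  Equil      0.2435    0.2199    0.1903
  solve Keq expr → x = 0.0827; check Q = 0.007187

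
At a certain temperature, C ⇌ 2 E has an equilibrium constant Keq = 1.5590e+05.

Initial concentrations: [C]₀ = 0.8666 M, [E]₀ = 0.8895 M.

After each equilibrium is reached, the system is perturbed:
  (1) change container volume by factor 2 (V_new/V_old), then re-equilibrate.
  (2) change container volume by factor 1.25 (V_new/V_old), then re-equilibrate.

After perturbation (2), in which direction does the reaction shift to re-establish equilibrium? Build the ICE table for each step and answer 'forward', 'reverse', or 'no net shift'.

Direction: forward

Q₀ = 0.913 vs Keq = 1.5590e+05 ⇒ Q<K, forward
Step 1:
                  C         E
  I          0.8666    0.8895
  C         -0.8666     1.733
  E       4.4119e-05     2.623
  solve Keq expr → x = 0.8666; check Q = 1.5590e+05
Then change container volume by factor 2 (V_new/V_old).
Step 2:
                  C         E
  I       2.2059e-05     1.311
  C       -1.1029e-05 2.2059e-05
  E       1.1030e-05     1.311
  solve Keq expr → x = 1.1029e-05; check Q = 1.5590e+05
Then change container volume by factor 1.25 (V_new/V_old).
Step 3:
                  C         E
  I       8.8240e-06     1.049
  C       -1.7648e-06 3.5295e-06
  E       7.0593e-06     1.049
  solve Keq expr → x = 1.7648e-06; check Q = 1.5590e+05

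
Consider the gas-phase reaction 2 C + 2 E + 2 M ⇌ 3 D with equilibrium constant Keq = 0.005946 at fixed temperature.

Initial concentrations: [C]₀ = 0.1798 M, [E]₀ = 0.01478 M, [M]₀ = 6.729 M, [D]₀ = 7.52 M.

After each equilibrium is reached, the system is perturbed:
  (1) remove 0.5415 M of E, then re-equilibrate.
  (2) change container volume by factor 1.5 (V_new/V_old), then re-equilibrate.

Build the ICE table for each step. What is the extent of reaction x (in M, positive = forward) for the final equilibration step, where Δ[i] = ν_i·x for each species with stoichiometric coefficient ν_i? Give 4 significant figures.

Q₀ = 1.3299e+06 vs Keq = 0.005946 ⇒ Q>K, reverse
Step 1:
                  C         E         M         D
  Initial    0.1798   0.01478     6.729      7.52
  Change      2.787     2.787     2.787    -4.181
  Equil       2.967     2.802     9.516     3.339
  solve Keq expr → x = -1.394; check Q = 0.005946
Then remove 0.5415 M of E.
Step 2:
                  C         E         M         D
  Initial     2.967     2.261     9.516     3.339
  Change     0.1378    0.1378    0.1378   -0.2066
  Equil       3.105     2.398     9.654     3.132
  solve Keq expr → x = -0.06888; check Q = 0.005946
Then change container volume by factor 1.5 (V_new/V_old).
Step 3:
                  C         E         M         D
  Initial      2.07     1.599     6.436     2.088
  Change     0.2557    0.2557    0.2557   -0.3835
  Equil       2.326     1.855     6.692     1.705
  solve Keq expr → x = -0.1278; check Q = 0.005946

x = -0.1278 M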